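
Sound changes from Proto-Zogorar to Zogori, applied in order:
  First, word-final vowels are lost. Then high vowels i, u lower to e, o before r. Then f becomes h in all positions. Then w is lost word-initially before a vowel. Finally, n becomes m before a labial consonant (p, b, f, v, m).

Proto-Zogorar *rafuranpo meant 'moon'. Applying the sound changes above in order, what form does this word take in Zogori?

rahoramp

Zogori: *rafuranpo
  rafuranpo → rafuranp   [apocope]
  rafuranp → raforanp   [pre-rhotic lowering]
  raforanp → rahoranp   [unconditioned shift]
  rahoranp (rule 4 does not apply)
  rahoranp → rahoramp   [nasal place assimilation]
  giving Zogori rahoramp.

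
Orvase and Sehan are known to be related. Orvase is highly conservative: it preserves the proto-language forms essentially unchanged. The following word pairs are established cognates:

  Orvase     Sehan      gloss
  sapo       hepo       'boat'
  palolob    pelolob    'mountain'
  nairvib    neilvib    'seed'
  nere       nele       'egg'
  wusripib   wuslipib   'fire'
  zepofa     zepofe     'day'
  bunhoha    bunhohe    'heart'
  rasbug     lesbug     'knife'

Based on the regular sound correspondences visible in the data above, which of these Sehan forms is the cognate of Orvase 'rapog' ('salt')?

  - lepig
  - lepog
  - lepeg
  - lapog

lepog

rasbug ~ lesbug — Orvase r corresponds to Sehan l word-initially before a back vowel.
sapo ~ hepo — Orvase a corresponds to Sehan e after a consonant, before a labial obstruent.
Applying these to Orvase 'rapog':
  rapog → lapog   (r→l word-initially before a back vowel)
  lapog → lepog   (a→e after a consonant, before a labial obstruent)
So the Sehan cognate is 'lepog'.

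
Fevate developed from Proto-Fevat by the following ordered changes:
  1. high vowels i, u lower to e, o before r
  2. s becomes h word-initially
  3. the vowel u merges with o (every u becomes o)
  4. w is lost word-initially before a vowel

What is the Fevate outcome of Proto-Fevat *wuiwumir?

Fevate: *wuiwumir
  wuiwumir → wuiwumer   [pre-rhotic lowering]
  wuiwumer (rule 2 does not apply)
  wuiwumer → woiwomer   [vowel merger]
  woiwomer → oiwomer   [glide loss]
  giving Fevate oiwomer.

oiwomer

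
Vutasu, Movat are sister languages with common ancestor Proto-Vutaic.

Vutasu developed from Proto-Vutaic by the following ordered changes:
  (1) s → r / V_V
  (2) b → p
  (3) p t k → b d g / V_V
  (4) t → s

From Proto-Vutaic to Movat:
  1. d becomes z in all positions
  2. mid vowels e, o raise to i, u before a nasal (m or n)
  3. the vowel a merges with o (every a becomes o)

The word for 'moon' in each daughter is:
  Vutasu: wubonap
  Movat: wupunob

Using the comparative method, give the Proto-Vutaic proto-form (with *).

*wuponab

Position 6: Vutasu has a, Movat has o. Vutasu preserves a here (none of its changes turn any other segment into a), so the proto-segment is *a.
Position 4: Vutasu has o, Movat has u. Vutasu preserves o here (none of its changes turn any other segment into o), so the proto-segment is *o.
Continuing position by position gives *wuponab; check it forward:
Vutasu: *wuponab > wuponap > wubonap  (by unconditioned shift, intervocalic voicing)
Movat: start from *wuponab.
  rule 1: no change — wuponab
  rule 2 (pre-nasal raising): wuponab → wupunab
  rule 3 (vowel merger): wupunab → wupunob
  ⇒ Movat wupunob
No other proto-form is consistent with every reflex, so the reconstruction is *wuponab.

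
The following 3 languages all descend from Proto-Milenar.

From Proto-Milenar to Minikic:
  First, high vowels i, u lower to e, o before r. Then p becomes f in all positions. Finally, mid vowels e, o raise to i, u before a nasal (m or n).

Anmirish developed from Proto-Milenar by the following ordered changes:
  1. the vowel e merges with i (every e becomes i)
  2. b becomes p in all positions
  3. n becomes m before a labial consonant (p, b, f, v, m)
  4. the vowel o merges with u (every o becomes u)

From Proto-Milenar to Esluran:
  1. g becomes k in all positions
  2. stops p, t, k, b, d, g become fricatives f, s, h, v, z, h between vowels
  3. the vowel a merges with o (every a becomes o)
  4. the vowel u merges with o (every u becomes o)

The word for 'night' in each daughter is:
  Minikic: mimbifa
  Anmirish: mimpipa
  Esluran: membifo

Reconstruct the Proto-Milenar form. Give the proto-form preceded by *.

*membipa

Position 2: Minikic has i, Anmirish has i, Esluran has e. Esluran preserves e here (none of its changes turn any other segment into e), so the proto-segment is *e.
Position 4: Minikic has b, Anmirish has p, Esluran has b. Minikic preserves b here (none of its changes turn any other segment into b), so the proto-segment is *b.
This points to *membipa. Verify forward in each daughter:
Minikic: *membipa > membifa > mimbifa  (by unconditioned shift, pre-nasal raising)
Anmirish: *membipa
  membipa → mimbipa   [vowel merger]
  mimbipa → mimpipa   [unconditioned shift]
  mimpipa (rule 3 does not apply)
  mimpipa (rule 4 does not apply)
  giving Anmirish mimpipa.
Esluran: start from *membipa.
  rule 1: no change — membipa
  rule 2 (intervocalic lenition): membipa → membifa
  rule 3 (vowel merger): membifa → membifo
  rule 4: no change — membifo
  ⇒ Esluran membifo
No other proto-form is consistent with every reflex, so the reconstruction is *membipa.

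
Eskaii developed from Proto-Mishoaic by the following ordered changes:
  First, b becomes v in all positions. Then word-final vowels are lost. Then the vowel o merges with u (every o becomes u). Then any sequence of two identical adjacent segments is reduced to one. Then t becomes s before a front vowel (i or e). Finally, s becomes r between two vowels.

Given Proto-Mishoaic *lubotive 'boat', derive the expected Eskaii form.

luvuriv

Eskaii: *lubotive
  lubotive → luvotive   [unconditioned shift]
  luvotive → luvotiv   [apocope]
  luvotiv → luvutiv   [vowel merger]
  luvutiv (rule 4 does not apply)
  luvutiv → luvusiv   [palatalisation]
  luvusiv → luvuriv   [rhotacism]
  giving Eskaii luvuriv.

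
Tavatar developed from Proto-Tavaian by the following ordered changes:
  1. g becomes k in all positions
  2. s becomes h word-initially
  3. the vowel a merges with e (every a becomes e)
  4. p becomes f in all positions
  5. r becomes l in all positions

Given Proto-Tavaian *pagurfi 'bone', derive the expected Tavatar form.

Tavatar: *pagurfi
  pagurfi → pakurfi   [unconditioned shift]
  pakurfi (rule 2 does not apply)
  pakurfi → pekurfi   [vowel merger]
  pekurfi → fekurfi   [unconditioned shift]
  fekurfi → fekulfi   [unconditioned shift]
  giving Tavatar fekulfi.

fekulfi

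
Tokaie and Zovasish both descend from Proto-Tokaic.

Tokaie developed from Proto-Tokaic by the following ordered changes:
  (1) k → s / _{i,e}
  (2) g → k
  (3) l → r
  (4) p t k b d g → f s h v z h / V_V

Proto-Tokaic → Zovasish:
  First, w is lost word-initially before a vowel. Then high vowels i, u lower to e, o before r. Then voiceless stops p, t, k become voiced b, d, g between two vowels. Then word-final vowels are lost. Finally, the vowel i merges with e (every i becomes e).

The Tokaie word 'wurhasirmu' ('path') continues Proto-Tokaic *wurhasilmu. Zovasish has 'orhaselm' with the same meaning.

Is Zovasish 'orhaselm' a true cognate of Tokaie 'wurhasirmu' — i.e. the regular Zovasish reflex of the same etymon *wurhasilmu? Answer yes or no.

Derive the expected Zovasish reflex of *wurhasilmu:
Zovasish: *wurhasilmu > urhasilmu > orhasilmu > orhasilm > orhaselm  (by glide loss, pre-rhotic lowering, apocope, vowel merger)
Zovasish 'orhaselm' matches the regular reflex exactly, so the pair is cognate.

yes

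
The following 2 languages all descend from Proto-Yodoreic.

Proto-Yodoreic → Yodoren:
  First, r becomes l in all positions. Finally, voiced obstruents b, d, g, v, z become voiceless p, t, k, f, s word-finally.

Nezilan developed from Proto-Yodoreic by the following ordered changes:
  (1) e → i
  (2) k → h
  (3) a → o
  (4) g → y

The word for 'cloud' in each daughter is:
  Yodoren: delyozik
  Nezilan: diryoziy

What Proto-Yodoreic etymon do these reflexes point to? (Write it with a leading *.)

Position 2: Yodoren has e, Nezilan has i. Yodoren preserves e here (none of its changes turn any other segment into e), so the proto-segment is *e.
Position 8: Yodoren has k, Nezilan has y. Taking the neighbouring segments as reconstructed: Yodoren k could go back to *k or *g; Nezilan y could go back to *g or *y — the one source consistent with every daughter is *g.
Verify the candidate proto-form against each daughter:
Yodoren: *deryozig
  deryozig → delyozig   [unconditioned shift]
  delyozig → delyozik   [final devoicing]
  giving Yodoren delyozik.
Nezilan: start from *deryozig.
  rule 1 (vowel merger): deryozig → diryozig
  rule 2: no change — diryozig
  rule 3: no change — diryozig
  rule 4 (unconditioned shift): diryozig → diryoziy
  ⇒ Nezilan diryoziy
*deryozig is the unique common source.

*deryozig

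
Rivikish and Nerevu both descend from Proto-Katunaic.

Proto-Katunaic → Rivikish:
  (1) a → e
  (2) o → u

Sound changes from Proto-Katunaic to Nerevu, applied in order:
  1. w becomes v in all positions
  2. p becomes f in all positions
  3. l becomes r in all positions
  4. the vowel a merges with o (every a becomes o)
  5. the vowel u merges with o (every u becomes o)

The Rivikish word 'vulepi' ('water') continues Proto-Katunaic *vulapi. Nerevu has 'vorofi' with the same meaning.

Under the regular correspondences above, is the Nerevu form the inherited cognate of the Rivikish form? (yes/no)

Derive the expected Nerevu reflex of *vulapi:
Nerevu: *vulapi
  vulapi (rule 1 does not apply)
  vulapi → vulafi   [unconditioned shift]
  vulafi → vurafi   [unconditioned shift]
  vurafi → vurofi   [vowel merger]
  vurofi → vorofi   [vowel merger]
  giving Nerevu vorofi.
Nerevu 'vorofi' matches the regular reflex exactly, so the pair is cognate.

yes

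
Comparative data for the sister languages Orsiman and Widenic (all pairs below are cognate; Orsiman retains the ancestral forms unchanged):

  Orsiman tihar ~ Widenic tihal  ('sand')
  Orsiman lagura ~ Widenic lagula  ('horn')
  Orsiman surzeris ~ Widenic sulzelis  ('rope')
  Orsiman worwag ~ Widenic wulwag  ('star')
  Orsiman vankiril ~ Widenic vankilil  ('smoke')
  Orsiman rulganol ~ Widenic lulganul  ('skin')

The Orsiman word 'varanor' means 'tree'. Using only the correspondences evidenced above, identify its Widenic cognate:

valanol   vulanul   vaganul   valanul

valanul

lagura ~ lagula — Orsiman r corresponds to Widenic l between vowels (before a back vowel).
worwag ~ wulwag — Orsiman o corresponds to Widenic u after a consonant, before r.
tihar ~ tihal — Orsiman r corresponds to Widenic l word-finally.
Applying these to Orsiman 'varanor':
  varanor → valanor   (r→l between vowels (before a back vowel))
  valanor → valanur   (o→u after a consonant, before r)
  valanur → valanul   (r→l word-finally)
So the Widenic cognate is 'valanul'.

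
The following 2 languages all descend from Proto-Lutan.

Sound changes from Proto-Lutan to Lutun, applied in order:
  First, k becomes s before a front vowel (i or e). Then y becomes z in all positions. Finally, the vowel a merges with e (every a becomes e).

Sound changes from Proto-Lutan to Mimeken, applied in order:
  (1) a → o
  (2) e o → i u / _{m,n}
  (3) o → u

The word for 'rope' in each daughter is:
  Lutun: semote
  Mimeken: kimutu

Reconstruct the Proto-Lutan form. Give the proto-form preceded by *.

Position 6: Lutun has e, Mimeken has u. Taking the neighbouring segments as reconstructed: Lutun e could go back to *a or *e; Mimeken u could go back to *a or *o or *u — the one source consistent with every daughter is *a.
Position 4: Lutun has o, Mimeken has u. Lutun preserves o here (none of its changes turn any other segment into o), so the proto-segment is *o.
Position 1: Lutun has s, Mimeken has k. Mimeken preserves k here (none of its changes turn any other segment into k), so the proto-segment is *k.
Continuing position by position gives *kemota; check it forward:
Lutun: *kemota > semota > semote  (by palatalisation, vowel merger)
Mimeken: *kemota > kemoto > kimoto > kimutu  (by vowel merger, pre-nasal raising, vowel merger)
No other proto-form is consistent with every reflex, so the reconstruction is *kemota.

*kemota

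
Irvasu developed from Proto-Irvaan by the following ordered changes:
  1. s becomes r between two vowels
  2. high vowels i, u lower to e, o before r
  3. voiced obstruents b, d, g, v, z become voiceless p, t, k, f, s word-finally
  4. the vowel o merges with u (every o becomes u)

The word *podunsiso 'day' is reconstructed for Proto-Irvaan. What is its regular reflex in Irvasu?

pudunseru

Irvasu: *podunsiso > podunsiro > podunsero > pudunseru  (by rhotacism, pre-rhotic lowering, vowel merger)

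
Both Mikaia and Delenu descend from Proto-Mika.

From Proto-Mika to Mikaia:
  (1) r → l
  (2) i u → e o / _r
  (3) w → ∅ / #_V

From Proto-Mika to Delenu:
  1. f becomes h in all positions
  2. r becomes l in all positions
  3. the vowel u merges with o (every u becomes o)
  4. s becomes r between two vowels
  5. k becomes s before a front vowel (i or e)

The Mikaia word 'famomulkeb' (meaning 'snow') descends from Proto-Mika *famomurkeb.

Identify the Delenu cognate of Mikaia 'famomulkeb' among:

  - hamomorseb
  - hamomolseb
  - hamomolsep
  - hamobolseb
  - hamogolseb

Delenu: start from *famomurkeb.
  rule 1 (unconditioned shift): famomurkeb → hamomurkeb
  rule 2 (unconditioned shift): hamomurkeb → hamomulkeb
  rule 3 (vowel merger): hamomulkeb → hamomolkeb
  rule 4: no change — hamomolkeb
  rule 5 (palatalisation): hamomolkeb → hamomolseb
  ⇒ Delenu hamomolseb

hamomolseb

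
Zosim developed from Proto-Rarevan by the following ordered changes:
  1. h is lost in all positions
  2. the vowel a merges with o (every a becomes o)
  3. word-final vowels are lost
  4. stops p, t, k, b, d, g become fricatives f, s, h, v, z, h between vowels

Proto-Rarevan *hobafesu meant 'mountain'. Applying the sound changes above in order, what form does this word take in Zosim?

Zosim: *hobafesu
  hobafesu → obafesu   [h-loss]
  obafesu → obofesu   [vowel merger]
  obofesu → obofes   [apocope]
  obofes → ovofes   [intervocalic lenition]
  giving Zosim ovofes.

ovofes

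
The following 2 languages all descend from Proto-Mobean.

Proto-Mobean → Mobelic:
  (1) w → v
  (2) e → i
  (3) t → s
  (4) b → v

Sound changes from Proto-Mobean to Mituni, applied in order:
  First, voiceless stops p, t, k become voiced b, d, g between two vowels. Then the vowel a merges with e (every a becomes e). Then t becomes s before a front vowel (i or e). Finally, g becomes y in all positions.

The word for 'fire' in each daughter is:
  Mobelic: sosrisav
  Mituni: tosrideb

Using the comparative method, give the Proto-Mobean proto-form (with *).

Position 7: Mobelic has a, Mituni has e. Mobelic preserves a here (none of its changes turn any other segment into a), so the proto-segment is *a.
Position 6: Mobelic has s, Mituni has d. Taking the neighbouring segments as reconstructed: Mobelic s could go back to *t or *s; Mituni d could go back to *t or *d — the one source consistent with every daughter is *t.
Position 8: Mobelic has v, Mituni has b. Taking the neighbouring segments as reconstructed: Mobelic v could go back to *b or *v or *w; Mituni b can only go back to *b — the one source consistent with every daughter is *b.
Verify the candidate proto-form against each daughter:
Mobelic: start from *tosritab.
  rule 1: no change — tosritab
  rule 2: no change — tosritab
  rule 3 (unconditioned shift): tosritab → sosrisab
  rule 4 (unconditioned shift): sosrisab → sosrisav
  ⇒ Mobelic sosrisav
Mituni: start from *tosritab.
  rule 1 (intervocalic voicing): tosritab → tosridab
  rule 2 (vowel merger): tosridab → tosrideb
  rule 3: no change — tosrideb
  rule 4: no change — tosrideb
  ⇒ Mituni tosrideb
No other proto-form is consistent with every reflex, so the reconstruction is *tosritab.

*tosritab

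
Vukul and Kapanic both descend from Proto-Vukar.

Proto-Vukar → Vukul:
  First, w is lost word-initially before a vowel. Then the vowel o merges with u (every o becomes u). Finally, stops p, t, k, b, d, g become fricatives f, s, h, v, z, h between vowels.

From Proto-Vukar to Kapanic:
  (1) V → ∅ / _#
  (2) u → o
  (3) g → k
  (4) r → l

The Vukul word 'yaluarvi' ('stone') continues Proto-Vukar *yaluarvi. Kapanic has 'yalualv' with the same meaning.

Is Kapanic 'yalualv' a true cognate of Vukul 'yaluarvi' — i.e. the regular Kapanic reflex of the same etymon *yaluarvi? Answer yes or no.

no

Derive the expected Kapanic reflex of *yaluarvi:
Kapanic: *yaluarvi > yaluarv > yaloarv > yaloalv  (by apocope, vowel merger, unconditioned shift)
The regular Kapanic reflex would be 'yaloalv', but the attested form is 'yalualv'. The correspondence is irregular, so they are not cognates (the Kapanic form has a different source).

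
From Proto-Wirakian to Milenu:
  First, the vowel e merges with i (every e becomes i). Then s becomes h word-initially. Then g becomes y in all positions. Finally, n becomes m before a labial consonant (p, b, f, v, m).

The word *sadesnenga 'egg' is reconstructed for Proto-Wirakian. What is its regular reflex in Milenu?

Milenu: *sadesnenga > sadisninga > hadisninga > hadisninya  (by vowel merger, debuccalisation, unconditioned shift)

hadisninya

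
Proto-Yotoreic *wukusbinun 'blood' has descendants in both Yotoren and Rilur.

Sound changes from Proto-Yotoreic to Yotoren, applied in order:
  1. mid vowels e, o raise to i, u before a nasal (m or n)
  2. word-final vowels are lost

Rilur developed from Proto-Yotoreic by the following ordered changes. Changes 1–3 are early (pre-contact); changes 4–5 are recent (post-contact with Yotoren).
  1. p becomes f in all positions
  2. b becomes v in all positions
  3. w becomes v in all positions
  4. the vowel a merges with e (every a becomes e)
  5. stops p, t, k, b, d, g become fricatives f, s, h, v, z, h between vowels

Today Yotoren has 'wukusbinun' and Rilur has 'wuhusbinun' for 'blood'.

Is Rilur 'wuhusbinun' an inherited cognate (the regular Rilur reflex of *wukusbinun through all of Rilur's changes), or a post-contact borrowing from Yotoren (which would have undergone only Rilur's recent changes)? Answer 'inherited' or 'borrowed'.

If inherited, *wukusbinun would pass through all of Rilur's changes:
Rilur: *wukusbinun
  wukusbinun (rule 1 does not apply)
  wukusbinun → wukusvinun   [unconditioned shift]
  wukusvinun → vukusvinun   [unconditioned shift]
  vukusvinun (rule 4 does not apply)
  vukusvinun → vuhusvinun   [intervocalic lenition]
  giving Rilur vuhusvinun.
If borrowed from Yotoren 'wukusbinun' after the early changes, it would undergo only the recent ones:
  rule 4 (vowel merger): no change (wukusbinun)
  rule 5 (intervocalic lenition): wukusbinun → wuhusbinun
  ⇒ as a loan: wuhusbinun
Rilur 'wuhusbinun' matches the loan outcome 'wuhusbinun', not the inherited 'vuhusvinun' — it skipped the early Rilur changes, so it was borrowed from Yotoren.

borrowed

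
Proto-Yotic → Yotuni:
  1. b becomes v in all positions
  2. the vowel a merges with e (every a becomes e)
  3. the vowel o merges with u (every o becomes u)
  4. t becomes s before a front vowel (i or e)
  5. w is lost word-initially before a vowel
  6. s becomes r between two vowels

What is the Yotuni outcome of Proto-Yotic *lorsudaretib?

Yotuni: *lorsudaretib > lorsudaretiv > lorsuderetiv > lursuderetiv > lursuderesiv > lursudereriv  (by unconditioned shift, vowel merger, vowel merger, palatalisation, rhotacism)

lursudereriv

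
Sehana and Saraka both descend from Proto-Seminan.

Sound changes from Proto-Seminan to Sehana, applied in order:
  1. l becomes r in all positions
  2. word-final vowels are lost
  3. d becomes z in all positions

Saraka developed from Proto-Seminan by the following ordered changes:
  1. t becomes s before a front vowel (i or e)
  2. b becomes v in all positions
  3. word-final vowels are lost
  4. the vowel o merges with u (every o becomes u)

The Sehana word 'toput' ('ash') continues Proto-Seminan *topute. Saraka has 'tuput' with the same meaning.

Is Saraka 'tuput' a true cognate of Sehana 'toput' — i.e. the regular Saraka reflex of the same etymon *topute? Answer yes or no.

Derive the expected Saraka reflex of *topute:
Saraka: *topute > topuse > topus > tupus  (by palatalisation, apocope, vowel merger)
The regular Saraka reflex would be 'tupus', but the attested form is 'tuput'. The correspondence is irregular, so they are not cognates (the Saraka form has a different source).

no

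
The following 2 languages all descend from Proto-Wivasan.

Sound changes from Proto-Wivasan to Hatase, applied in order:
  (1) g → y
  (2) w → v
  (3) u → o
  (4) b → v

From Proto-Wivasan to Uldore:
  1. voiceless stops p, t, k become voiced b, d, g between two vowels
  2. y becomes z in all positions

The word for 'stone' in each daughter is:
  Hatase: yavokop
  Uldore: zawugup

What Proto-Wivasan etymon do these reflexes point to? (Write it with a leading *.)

*yawukup

Position 6: Hatase has o, Uldore has u. Uldore preserves u here (none of its changes turn any other segment into u), so the proto-segment is *u.
Position 3: Hatase has v, Uldore has w. Uldore preserves w here (none of its changes turn any other segment into w), so the proto-segment is *w.
Verify the candidate proto-form against each daughter:
Hatase: start from *yawukup.
  rule 1: no change — yawukup
  rule 2 (unconditioned shift): yawukup → yavukup
  rule 3 (vowel merger): yavukup → yavokop
  rule 4: no change — yavokop
  ⇒ Hatase yavokop
Uldore: *yawukup > yawugup > zawugup  (by intervocalic voicing, unconditioned shift)
No other proto-form is consistent with every reflex, so the reconstruction is *yawukup.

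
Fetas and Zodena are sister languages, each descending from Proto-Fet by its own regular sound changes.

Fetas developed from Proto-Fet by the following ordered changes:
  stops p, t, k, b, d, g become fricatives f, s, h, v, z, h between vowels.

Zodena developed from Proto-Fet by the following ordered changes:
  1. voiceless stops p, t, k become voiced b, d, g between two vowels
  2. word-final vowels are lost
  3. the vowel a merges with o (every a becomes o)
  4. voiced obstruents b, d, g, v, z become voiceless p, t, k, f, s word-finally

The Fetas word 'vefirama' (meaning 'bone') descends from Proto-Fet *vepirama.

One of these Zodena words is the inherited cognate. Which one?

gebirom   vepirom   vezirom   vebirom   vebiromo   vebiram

Zodena: *vepirama > vebirama > vebiram > vebirom  (by intervocalic voicing, apocope, vowel merger)
The other candidates each miss or misapply at least one Zodena change.

vebirom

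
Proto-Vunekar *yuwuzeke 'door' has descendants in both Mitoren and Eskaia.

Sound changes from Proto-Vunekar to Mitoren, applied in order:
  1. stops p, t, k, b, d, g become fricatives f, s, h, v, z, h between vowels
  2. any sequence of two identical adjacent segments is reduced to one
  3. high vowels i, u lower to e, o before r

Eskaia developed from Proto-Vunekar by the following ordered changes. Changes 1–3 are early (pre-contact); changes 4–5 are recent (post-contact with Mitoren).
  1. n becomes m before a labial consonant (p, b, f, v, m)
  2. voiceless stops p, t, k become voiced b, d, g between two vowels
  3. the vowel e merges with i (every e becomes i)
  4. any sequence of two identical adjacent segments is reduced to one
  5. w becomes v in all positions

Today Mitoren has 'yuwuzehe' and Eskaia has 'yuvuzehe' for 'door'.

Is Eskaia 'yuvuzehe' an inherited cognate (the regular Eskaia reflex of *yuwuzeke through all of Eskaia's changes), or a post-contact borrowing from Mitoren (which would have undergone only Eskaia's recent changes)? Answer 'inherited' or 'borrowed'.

If inherited, *yuwuzeke would pass through all of Eskaia's changes:
Eskaia: *yuwuzeke
  yuwuzeke (rule 1 does not apply)
  yuwuzeke → yuwuzege   [intervocalic voicing]
  yuwuzege → yuwuzigi   [vowel merger]
  yuwuzigi (rule 4 does not apply)
  yuwuzigi → yuvuzigi   [unconditioned shift]
  giving Eskaia yuvuzigi.
If borrowed from Mitoren 'yuwuzehe' after the early changes, it would undergo only the recent ones:
  rule 4 (degemination): no change (yuwuzehe)
  rule 5 (unconditioned shift): yuwuzehe → yuvuzehe
  ⇒ as a loan: yuvuzehe
Eskaia 'yuvuzehe' matches the loan outcome 'yuvuzehe', not the inherited 'yuvuzigi' — it skipped the early Eskaia changes, so it was borrowed from Mitoren.

borrowed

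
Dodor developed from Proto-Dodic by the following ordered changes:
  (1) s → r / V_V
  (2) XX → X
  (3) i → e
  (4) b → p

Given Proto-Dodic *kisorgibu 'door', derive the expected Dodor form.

Dodor: start from *kisorgibu.
  rule 1 (rhotacism): kisorgibu → kirorgibu
  rule 2: no change — kirorgibu
  rule 3 (vowel merger): kirorgibu → kerorgebu
  rule 4 (unconditioned shift): kerorgebu → kerorgepu
  ⇒ Dodor kerorgepu

kerorgepu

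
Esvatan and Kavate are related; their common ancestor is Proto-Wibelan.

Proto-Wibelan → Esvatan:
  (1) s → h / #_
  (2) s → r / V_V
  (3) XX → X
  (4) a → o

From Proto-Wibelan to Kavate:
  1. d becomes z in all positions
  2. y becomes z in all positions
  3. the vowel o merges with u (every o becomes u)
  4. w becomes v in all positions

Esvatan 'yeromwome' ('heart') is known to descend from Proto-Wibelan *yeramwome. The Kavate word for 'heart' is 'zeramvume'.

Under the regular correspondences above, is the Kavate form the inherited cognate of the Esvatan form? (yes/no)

Derive the expected Kavate reflex of *yeramwome:
Kavate: start from *yeramwome.
  rule 1: no change — yeramwome
  rule 2 (unconditioned shift): yeramwome → zeramwome
  rule 3 (vowel merger): zeramwome → zeramwume
  rule 4 (unconditioned shift): zeramwume → zeramvume
  ⇒ Kavate zeramvume
Kavate 'zeramvume' matches the regular reflex exactly, so the pair is cognate.

yes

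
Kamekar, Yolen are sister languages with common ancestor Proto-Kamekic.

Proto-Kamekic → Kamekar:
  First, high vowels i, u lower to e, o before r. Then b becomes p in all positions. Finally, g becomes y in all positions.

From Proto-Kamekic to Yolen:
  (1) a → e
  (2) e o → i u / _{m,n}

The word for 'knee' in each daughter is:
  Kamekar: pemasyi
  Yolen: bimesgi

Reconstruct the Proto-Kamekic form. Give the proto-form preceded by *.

Position 1: Kamekar has p, Yolen has b. Yolen preserves b here (none of its changes turn any other segment into b), so the proto-segment is *b.
Position 2: Kamekar has e, Yolen has i. Taking the neighbouring segments as reconstructed: Kamekar e can only go back to *e; Yolen i could go back to *a or *e or *i — the one source consistent with every daughter is *e.
This points to *bemasgi. Verify forward in each daughter:
Kamekar: *bemasgi
  bemasgi (rule 1 does not apply)
  bemasgi → pemasgi   [unconditioned shift]
  pemasgi → pemasyi   [unconditioned shift]
  giving Kamekar pemasyi.
Yolen: *bemasgi > bemesgi > bimesgi  (by vowel merger, pre-nasal raising)
No other proto-form is consistent with every reflex, so the reconstruction is *bemasgi.

*bemasgi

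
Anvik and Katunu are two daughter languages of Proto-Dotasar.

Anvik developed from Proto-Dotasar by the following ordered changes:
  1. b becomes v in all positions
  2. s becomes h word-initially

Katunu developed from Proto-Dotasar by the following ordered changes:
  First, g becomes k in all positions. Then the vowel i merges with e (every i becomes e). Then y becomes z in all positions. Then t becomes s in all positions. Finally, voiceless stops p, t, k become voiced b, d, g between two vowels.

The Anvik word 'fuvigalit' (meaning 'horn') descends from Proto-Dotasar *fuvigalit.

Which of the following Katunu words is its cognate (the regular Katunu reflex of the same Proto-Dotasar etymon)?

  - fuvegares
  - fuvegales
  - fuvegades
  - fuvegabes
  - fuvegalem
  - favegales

Katunu: *fuvigalit > fuvikalit > fuvekalet > fuvekales > fuvegales  (by unconditioned shift, vowel merger, unconditioned shift, intervocalic voicing)
Among the options, 'fuvegales' alone shows every Katunu change applied in order.

fuvegales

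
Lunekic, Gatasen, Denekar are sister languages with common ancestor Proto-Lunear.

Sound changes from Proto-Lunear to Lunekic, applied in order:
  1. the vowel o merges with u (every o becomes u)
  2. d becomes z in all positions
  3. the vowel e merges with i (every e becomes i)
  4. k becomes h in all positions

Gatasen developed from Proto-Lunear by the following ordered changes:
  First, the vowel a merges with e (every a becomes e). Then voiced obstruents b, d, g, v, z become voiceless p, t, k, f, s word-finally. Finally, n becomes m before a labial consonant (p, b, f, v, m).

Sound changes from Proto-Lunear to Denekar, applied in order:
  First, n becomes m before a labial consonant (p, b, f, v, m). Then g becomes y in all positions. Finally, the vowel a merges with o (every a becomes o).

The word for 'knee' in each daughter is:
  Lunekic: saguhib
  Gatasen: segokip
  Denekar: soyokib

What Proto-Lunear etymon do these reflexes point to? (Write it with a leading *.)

*sagokib

Position 2: Lunekic has a, Gatasen has e, Denekar has o. Lunekic preserves a here (none of its changes turn any other segment into a), so the proto-segment is *a.
Position 3: Lunekic has g, Gatasen has g, Denekar has y. Lunekic preserves g here (none of its changes turn any other segment into g), so the proto-segment is *g.
This points to *sagokib. Verify forward in each daughter:
Lunekic: start from *sagokib.
  rule 1 (vowel merger): sagokib → sagukib
  rule 2: no change — sagukib
  rule 3: no change — sagukib
  rule 4 (unconditioned shift): sagukib → saguhib
  ⇒ Lunekic saguhib
Gatasen: start from *sagokib.
  rule 1 (vowel merger): sagokib → segokib
  rule 2 (final devoicing): segokib → segokip
  rule 3: no change — segokip
  ⇒ Gatasen segokip
Denekar: *sagokib > sayokib > soyokib  (by unconditioned shift, vowel merger)
Only *sagokib yields all of Lunekic saguhib, Gatasen segokip, Denekar soyokib.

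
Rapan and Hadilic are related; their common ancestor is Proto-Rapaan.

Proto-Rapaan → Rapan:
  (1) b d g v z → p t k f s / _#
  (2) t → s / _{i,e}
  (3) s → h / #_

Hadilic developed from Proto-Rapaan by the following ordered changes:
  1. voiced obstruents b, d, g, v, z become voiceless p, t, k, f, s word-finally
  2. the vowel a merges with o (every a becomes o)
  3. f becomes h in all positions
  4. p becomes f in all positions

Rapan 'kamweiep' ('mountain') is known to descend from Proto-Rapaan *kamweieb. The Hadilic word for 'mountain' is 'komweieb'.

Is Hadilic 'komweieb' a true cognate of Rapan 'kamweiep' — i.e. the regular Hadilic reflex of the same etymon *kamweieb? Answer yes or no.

no

Derive the expected Hadilic reflex of *kamweieb:
Hadilic: *kamweieb
  kamweieb → kamweiep   [final devoicing]
  kamweiep → komweiep   [vowel merger]
  komweiep (rule 3 does not apply)
  komweiep → komweief   [unconditioned shift]
  giving Hadilic komweief.
The regular Hadilic reflex would be 'komweief', but the attested form is 'komweieb'. The correspondence is irregular, so they are not cognates (the Hadilic form has a different source).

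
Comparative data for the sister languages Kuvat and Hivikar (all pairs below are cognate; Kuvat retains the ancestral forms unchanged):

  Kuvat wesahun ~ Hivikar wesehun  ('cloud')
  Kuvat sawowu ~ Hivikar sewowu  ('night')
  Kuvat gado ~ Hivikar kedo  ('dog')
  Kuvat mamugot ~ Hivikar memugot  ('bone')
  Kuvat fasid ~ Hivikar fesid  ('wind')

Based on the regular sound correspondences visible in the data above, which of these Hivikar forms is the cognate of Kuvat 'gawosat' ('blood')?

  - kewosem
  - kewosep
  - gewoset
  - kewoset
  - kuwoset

gado ~ kedo — Kuvat g corresponds to Hivikar k word-initially before a back vowel.
wesahun ~ wesehun, sawowu ~ sewowu — Kuvat a corresponds to Hivikar e after a consonant, before a consonant other than r, m, n, p, b, f, v.
Applying these to Kuvat 'gawosat':
  gawosat → kawosat   (g→k word-initially before a back vowel)
  kawosat → kewosat   (a→e after a consonant, before a consonant other than r, m, n, p, b, f, v)
  kewosat → kewoset   (a→e after a consonant, before a consonant other than r, m, n, p, b, f, v)
So the Hivikar cognate is 'kewoset'.

kewoset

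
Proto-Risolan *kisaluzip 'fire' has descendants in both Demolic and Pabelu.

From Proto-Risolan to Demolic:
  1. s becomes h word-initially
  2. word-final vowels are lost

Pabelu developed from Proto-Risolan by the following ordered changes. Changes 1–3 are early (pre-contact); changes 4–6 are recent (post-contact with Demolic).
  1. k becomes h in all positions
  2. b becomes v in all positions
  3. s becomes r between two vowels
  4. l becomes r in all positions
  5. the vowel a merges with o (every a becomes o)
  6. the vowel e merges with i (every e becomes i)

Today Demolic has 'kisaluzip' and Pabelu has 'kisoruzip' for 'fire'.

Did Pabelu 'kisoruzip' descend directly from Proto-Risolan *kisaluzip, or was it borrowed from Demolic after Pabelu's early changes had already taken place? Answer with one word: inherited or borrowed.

borrowed

If inherited, *kisaluzip would pass through all of Pabelu's changes:
Pabelu: start from *kisaluzip.
  rule 1 (unconditioned shift): kisaluzip → hisaluzip
  rule 2: no change — hisaluzip
  rule 3 (rhotacism): hisaluzip → hiraluzip
  rule 4 (unconditioned shift): hiraluzip → hiraruzip
  rule 5 (vowel merger): hiraruzip → hiroruzip
  rule 6: no change — hiroruzip
  ⇒ Pabelu hiroruzip
If borrowed from Demolic 'kisaluzip' after the early changes, it would undergo only the recent ones:
  rule 4 (unconditioned shift): kisaluzip → kisaruzip
  rule 5 (vowel merger): kisaruzip → kisoruzip
  rule 6 (vowel merger): no change (kisoruzip)
  ⇒ as a loan: kisoruzip
Pabelu 'kisoruzip' matches the loan outcome 'kisoruzip', not the inherited 'hiroruzip' — it skipped the early Pabelu changes, so it was borrowed from Demolic.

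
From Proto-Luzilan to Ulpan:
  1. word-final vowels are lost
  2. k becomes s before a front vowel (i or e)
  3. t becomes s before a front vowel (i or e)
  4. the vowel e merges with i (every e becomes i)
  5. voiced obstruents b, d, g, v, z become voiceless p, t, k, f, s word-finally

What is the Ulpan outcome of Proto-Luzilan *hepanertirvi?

Ulpan: *hepanertirvi
  hepanertirvi → hepanertirv   [apocope]
  hepanertirv (rule 2 does not apply)
  hepanertirv → hepanersirv   [palatalisation]
  hepanersirv → hipanirsirv   [vowel merger]
  hipanirsirv → hipanirsirf   [final devoicing]
  giving Ulpan hipanirsirf.

hipanirsirf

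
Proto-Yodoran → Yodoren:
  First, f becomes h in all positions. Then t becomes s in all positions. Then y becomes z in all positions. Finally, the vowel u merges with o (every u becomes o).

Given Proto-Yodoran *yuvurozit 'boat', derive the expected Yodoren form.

Yodoren: *yuvurozit
  yuvurozit (rule 1 does not apply)
  yuvurozit → yuvurozis   [unconditioned shift]
  yuvurozis → zuvurozis   [unconditioned shift]
  zuvurozis → zovorozis   [vowel merger]
  giving Yodoren zovorozis.

zovorozis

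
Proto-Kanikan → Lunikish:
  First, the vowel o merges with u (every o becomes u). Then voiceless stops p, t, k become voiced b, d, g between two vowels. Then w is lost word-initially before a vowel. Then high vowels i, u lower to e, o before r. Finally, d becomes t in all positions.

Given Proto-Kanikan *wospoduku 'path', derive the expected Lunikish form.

Lunikish: start from *wospoduku.
  rule 1 (vowel merger): wospoduku → wuspuduku
  rule 2 (intervocalic voicing): wuspuduku → wuspudugu
  rule 3 (glide loss): wuspudugu → uspudugu
  rule 4: no change — uspudugu
  rule 5 (unconditioned shift): uspudugu → usputugu
  ⇒ Lunikish usputugu

usputugu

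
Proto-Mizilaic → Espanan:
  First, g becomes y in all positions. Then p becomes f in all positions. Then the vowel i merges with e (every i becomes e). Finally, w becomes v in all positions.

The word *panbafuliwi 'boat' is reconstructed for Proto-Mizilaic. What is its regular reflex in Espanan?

fanbafuleve

Espanan: *panbafuliwi
  panbafuliwi (rule 1 does not apply)
  panbafuliwi → fanbafuliwi   [unconditioned shift]
  fanbafuliwi → fanbafulewe   [vowel merger]
  fanbafulewe → fanbafuleve   [unconditioned shift]
  giving Espanan fanbafuleve.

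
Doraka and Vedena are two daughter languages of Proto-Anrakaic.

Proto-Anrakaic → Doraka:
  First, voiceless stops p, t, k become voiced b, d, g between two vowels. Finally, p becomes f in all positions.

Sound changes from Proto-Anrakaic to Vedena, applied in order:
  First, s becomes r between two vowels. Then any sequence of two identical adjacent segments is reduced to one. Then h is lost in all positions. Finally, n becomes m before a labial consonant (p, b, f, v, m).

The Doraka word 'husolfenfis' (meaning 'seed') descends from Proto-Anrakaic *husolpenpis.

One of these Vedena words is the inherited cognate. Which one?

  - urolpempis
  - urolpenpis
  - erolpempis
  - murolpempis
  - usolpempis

Vedena: *husolpenpis > hurolpenpis > urolpenpis > urolpempis  (by rhotacism, h-loss, nasal place assimilation)

urolpempis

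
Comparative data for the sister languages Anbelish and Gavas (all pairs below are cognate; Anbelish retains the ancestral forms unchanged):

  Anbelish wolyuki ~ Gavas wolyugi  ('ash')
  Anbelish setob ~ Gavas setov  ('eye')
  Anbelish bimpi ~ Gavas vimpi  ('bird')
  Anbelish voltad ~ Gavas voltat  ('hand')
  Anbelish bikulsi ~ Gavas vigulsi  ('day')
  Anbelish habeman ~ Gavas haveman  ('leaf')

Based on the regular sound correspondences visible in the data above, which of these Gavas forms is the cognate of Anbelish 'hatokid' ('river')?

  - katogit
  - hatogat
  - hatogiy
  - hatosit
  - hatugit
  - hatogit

wolyuki ~ wolyugi — Anbelish k corresponds to Gavas g between vowels (before a front vowel).
voltad ~ voltat — Anbelish d corresponds to Gavas t word-finally.
Applying these to Anbelish 'hatokid':
  hatokid → hatogid   (k→g between vowels (before a front vowel))
  hatogid → hatogit   (d→t word-finally)
So the Gavas cognate is 'hatogit'.

hatogit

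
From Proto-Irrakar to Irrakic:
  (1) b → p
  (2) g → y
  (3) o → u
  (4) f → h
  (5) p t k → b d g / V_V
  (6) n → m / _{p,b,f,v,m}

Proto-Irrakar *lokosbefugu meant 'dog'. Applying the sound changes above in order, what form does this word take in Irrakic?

luguspehuyu

Irrakic: *lokosbefugu
  lokosbefugu → lokospefugu   [unconditioned shift]
  lokospefugu → lokospefuyu   [unconditioned shift]
  lokospefuyu → lukuspefuyu   [vowel merger]
  lukuspefuyu → lukuspehuyu   [unconditioned shift]
  lukuspehuyu → luguspehuyu   [intervocalic voicing]
  luguspehuyu (rule 6 does not apply)
  giving Irrakic luguspehuyu.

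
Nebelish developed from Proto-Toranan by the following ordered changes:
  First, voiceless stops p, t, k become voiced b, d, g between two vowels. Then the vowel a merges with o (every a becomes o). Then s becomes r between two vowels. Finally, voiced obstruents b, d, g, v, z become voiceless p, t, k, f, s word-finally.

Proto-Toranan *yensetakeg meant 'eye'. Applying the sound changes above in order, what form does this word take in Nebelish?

yensedogek

Nebelish: start from *yensetakeg.
  rule 1 (intervocalic voicing): yensetakeg → yensedageg
  rule 2 (vowel merger): yensedageg → yensedogeg
  rule 3: no change — yensedogeg
  rule 4 (final devoicing): yensedogeg → yensedogek
  ⇒ Nebelish yensedogek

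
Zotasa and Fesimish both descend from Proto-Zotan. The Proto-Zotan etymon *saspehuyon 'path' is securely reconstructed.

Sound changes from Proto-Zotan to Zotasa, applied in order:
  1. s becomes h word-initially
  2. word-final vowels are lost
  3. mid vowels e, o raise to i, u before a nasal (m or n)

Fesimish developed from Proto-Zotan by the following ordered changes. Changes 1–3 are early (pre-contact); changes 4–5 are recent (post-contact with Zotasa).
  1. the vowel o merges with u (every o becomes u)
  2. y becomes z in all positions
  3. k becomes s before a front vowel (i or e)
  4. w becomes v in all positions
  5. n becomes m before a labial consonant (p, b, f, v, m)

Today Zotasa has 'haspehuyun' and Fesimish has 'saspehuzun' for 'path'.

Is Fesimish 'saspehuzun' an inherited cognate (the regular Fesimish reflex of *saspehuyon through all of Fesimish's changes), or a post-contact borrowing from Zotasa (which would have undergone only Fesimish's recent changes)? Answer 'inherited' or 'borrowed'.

If inherited, *saspehuyon would pass through all of Fesimish's changes:
Fesimish: start from *saspehuyon.
  rule 1 (vowel merger): saspehuyon → saspehuyun
  rule 2 (unconditioned shift): saspehuyun → saspehuzun
  rule 3: no change — saspehuzun
  rule 4: no change — saspehuzun
  rule 5: no change — saspehuzun
  ⇒ Fesimish saspehuzun
If borrowed from Zotasa 'haspehuyun' after the early changes, it would undergo only the recent ones:
  rule 4 (unconditioned shift): no change (haspehuyun)
  rule 5 (nasal place assimilation): no change (haspehuyun)
  ⇒ as a loan: haspehuyun
Fesimish 'saspehuzun' matches the inherited outcome exactly, so it is an inherited cognate, not a loan.

inherited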